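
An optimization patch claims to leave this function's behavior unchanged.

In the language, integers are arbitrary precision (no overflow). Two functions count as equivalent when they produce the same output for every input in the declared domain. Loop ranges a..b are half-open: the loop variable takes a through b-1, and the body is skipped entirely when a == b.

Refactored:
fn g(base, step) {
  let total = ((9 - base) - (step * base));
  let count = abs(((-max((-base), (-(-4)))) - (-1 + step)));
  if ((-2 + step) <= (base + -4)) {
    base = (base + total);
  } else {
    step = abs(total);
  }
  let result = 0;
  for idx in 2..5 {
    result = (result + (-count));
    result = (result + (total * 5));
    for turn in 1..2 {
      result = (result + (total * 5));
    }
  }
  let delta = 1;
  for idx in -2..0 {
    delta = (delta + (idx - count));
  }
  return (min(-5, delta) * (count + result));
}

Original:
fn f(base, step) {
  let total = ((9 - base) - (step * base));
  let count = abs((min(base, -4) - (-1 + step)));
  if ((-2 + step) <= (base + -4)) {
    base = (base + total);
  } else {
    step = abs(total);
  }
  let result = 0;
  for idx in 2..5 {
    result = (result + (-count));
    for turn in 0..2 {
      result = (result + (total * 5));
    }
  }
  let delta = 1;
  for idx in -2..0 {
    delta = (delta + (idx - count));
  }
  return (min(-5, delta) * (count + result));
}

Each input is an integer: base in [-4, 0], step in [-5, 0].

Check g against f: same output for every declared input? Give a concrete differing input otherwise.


This is a faithful refactor — statement counts differ; loop structure differs; constant usage differs; min/max/abs usage differs; arithmetic usage differs, but the computed results match everywhere.
Spot check at base=-4, step=-5 — f: total=-7, then count=2, then ((-2 + step) <= (base + -4)) is false, then step=7, then result=0, then (idx=2), then result=-2, then (turn=0), then result=-37, then (turn=1), then result=-72, then (idx=3), then result=-74, then (turn=0), then result=-109, then (turn=1), then result=-144, then (idx=4), then result=-146, then (turn=0), then result=-181, then (turn=1), then result=-216, then delta=1, then (idx=-2), then delta=-3, then (idx=-1), then delta=-6, then returns 1284. g: total=-7, then count=2, then ((-2 + step) <= (base + -4)) is false, then step=7, then result=0, then (idx=2), then result=-2, then result=-37, then (turn=1), then result=-72, then (idx=3), then result=-74, then result=-109, then (turn=1), then result=-144, then (idx=4), then result=-146, then result=-181, then (turn=1), then result=-216, then delta=1, then (idx=-2), then delta=-3, then (idx=-1), then delta=-6, then returns 1284. Both give 1284.
Across all 30 domain points the two functions coincide.
verdict: equivalent


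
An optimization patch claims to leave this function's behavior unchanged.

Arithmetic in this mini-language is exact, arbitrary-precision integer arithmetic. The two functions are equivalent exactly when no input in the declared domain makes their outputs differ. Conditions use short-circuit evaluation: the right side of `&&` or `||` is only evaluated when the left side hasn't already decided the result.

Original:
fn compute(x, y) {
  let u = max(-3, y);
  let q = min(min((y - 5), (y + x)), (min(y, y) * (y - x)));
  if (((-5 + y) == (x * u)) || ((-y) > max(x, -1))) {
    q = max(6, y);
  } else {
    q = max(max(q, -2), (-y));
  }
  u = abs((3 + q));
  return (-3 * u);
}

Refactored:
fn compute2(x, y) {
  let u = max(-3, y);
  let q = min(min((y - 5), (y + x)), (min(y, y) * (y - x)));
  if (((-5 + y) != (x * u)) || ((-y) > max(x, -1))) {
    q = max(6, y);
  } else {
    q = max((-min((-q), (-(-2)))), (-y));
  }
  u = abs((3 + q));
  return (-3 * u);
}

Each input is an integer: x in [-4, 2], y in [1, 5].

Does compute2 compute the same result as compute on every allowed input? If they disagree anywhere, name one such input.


Evaluate both at x=-4, y=1.
compute: u becomes 1; next q becomes -4; next (((-5 + y) == (x * u)) || ((-y) > max(x, -1))) evaluates to true; next q becomes 6; next u becomes 9; next final value -27
compute2: u becomes 1; next q becomes -4; next (((-5 + y) != (x * u)) || ((-y) > max(x, -1))) evaluates to false; next q becomes -1; next u becomes 2; next final value -6
-27 != -6, so the rewrite changes behavior.
verdict: not equivalent; witness: x=-4, y=1


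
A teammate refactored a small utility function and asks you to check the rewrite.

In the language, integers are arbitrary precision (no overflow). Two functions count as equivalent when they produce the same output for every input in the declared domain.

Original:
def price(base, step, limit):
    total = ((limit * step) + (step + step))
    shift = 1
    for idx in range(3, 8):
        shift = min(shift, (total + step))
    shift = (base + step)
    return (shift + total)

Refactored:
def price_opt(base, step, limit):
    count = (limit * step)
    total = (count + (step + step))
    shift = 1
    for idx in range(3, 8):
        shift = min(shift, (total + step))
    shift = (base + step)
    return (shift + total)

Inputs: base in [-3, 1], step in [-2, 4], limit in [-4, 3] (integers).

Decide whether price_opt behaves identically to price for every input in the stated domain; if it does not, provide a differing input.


Comparing the listings, the differences include: local variable names differ; also statement counts differ.
Spot check at base=-2, step=0, limit=3 — price: total becomes 0; next shift becomes 1; next at idx=3:; next shift becomes 0; next at idx=4:; next shift becomes 0; next at idx=5:; next shift becomes 0; next at idx=6:; next shift becomes 0; next at idx=7:; next shift becomes 0; next shift becomes -2; next final value -2. price_opt: count becomes 0; next total becomes 0; next shift becomes 1; next at idx=3:; next shift becomes 0; next at idx=4:; next shift becomes 0; next at idx=5:; next shift becomes 0; next at idx=6:; next shift becomes 0; next at idx=7:; next shift becomes 0; next shift becomes -2; next final value -2. Both give -2.
Sweeping the whole domain (280 inputs) finds no disagreement.
verdict: equivalent


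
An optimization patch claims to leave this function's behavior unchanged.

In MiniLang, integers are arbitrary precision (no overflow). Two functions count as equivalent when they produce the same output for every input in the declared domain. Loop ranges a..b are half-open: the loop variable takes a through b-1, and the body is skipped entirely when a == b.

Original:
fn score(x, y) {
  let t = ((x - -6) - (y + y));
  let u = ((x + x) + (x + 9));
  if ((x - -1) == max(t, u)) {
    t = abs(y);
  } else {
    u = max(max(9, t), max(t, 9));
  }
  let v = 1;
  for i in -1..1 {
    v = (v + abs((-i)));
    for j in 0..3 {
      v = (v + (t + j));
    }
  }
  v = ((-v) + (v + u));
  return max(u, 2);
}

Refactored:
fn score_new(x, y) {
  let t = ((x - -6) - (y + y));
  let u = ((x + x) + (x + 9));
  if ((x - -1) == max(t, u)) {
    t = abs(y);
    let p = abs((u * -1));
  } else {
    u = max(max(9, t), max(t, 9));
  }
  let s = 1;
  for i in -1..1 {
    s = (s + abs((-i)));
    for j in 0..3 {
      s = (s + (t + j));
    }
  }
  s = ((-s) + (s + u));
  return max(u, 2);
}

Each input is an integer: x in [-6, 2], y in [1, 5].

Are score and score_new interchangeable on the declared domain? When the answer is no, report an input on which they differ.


Differences: constant usage differs; and min/max/abs usage differs; and arithmetic usage differs; and local variable names differ; and statement counts differ — yet all 45 inputs agree.
verdict: equivalent


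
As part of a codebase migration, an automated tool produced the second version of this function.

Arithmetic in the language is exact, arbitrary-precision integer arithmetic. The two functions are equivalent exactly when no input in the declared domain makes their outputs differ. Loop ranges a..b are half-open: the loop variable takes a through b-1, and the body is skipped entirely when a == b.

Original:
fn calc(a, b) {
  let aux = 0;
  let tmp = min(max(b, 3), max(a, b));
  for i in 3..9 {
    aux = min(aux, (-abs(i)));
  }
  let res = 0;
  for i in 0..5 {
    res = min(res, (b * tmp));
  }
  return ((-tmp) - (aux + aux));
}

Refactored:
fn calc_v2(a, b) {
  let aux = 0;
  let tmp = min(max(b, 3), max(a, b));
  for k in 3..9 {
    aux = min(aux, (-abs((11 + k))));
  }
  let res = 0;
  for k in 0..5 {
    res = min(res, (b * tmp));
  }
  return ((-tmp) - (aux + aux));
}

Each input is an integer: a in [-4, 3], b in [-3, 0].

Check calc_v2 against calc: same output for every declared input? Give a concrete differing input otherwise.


Run the pair on a=-4, b=-3.
calc: aux = 0; tmp = -3; [i=3]; aux = -3; [i=4]; aux = -4; [i=5]; aux = -5; [i=6]; aux = -6; [i=7]; aux = -7; [i=8]; aux = -8; res = 0; [i=0]; res = 0; [i=1]; res = 0; [i=2]; res = 0; [i=3]; res = 0; [i=4]; res = 0; return 19
calc_v2: aux = 0; tmp = -3; [k=3]; aux = -14; [k=4]; aux = -15; [k=5]; aux = -16; [k=6]; aux = -17; [k=7]; aux = -18; [k=8]; aux = -19; res = 0; [k=0]; res = 0; [k=1]; res = 0; [k=2]; res = 0; [k=3]; res = 0; [k=4]; res = 0; return 41
19 vs 41 — the two versions disagree here.
verdict: not equivalent; witness: a=-4, b=-3


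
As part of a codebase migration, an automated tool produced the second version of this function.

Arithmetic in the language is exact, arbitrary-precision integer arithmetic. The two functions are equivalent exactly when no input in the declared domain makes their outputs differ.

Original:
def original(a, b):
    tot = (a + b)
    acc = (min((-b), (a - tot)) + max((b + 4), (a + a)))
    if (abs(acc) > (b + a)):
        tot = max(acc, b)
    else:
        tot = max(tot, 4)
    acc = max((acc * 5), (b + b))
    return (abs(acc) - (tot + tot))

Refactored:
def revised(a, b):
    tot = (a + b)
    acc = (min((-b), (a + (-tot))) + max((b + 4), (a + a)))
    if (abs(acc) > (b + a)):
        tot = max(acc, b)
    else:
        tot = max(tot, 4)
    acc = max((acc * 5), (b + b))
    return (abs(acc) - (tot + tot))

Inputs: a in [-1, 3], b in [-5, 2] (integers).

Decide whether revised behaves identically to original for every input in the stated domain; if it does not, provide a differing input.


The two are interchangeable: arithmetic usage differs, and every declared input agrees.
Spot check at a=0, b=1 — original: tot becomes 1; next acc becomes 4; next (abs(acc) > (b + a)) evaluates to true; next tot becomes 4; next acc becomes 20; next final value 12. revised: tot becomes 1; next acc becomes 4; next (abs(acc) > (b + a)) evaluates to true; next tot becomes 4; next acc becomes 20; next final value 12. Both give 12.
An exhaustive pass over the 40 declared inputs shows identical outputs.
verdict: equivalent


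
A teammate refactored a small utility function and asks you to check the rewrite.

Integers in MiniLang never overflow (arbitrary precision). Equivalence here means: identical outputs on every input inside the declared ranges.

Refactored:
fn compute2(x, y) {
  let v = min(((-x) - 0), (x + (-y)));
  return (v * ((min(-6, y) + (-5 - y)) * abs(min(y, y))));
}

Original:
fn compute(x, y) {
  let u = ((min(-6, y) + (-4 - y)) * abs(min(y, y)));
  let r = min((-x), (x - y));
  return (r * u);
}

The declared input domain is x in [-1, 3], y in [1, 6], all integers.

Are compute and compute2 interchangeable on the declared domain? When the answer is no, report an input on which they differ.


Try x=-1, y=1.
compute: u=-11, then r=-2, then returns 22
compute2: v=-2, then returns 24
22 vs 24 — the two versions disagree here.
verdict: not equivalent; witness: x=-1, y=1


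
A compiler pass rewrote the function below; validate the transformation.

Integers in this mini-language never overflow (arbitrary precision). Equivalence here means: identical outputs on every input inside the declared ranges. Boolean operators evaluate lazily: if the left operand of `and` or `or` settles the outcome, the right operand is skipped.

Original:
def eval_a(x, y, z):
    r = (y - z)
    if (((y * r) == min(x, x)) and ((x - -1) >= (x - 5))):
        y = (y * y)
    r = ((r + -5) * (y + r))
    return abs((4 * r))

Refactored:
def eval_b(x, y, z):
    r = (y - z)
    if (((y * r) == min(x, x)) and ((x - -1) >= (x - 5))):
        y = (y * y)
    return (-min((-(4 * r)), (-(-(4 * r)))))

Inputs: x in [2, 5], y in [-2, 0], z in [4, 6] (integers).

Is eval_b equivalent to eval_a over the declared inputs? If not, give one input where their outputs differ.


Not equivalent: x=2, y=-2, z=4 separates them (352 vs 24).
eval_a: r := -6 | (((y * r) == min(x, x)) and ((x - -1) >= (x - 5))): false | r := 88 | result 352
eval_b: r := -6 | (((y * r) == min(x, x)) and ((x - -1) >= (x - 5))): false | result 24
verdict: not equivalent; witness: x=2, y=-2, z=4


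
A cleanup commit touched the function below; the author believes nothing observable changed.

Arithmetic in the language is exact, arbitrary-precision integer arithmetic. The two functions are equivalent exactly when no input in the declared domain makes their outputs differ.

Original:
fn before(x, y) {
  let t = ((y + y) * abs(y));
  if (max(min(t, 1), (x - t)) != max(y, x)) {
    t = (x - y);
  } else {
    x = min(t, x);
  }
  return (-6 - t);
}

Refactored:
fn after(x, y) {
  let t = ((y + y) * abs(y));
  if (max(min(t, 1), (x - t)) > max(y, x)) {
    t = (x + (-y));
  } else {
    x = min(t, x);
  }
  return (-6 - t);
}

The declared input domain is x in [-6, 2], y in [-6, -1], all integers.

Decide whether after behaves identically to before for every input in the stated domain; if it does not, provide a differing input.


x=-6, y=-1 yields -1 from before but -4 from after.
verdict: not equivalent; witness: x=-6, y=-1


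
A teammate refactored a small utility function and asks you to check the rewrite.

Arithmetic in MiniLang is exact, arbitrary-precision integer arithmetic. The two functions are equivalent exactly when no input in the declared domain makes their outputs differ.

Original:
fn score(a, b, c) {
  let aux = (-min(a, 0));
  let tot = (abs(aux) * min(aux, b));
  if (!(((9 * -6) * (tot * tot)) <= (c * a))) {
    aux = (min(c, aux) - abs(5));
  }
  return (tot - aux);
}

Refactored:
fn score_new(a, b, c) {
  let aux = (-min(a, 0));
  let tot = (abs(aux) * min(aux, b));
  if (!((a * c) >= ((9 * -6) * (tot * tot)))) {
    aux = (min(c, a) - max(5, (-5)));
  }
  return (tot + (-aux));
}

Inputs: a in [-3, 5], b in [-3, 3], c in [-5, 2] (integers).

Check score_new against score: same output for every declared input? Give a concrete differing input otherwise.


The rewrite breaks on a=-3, b=0, c=1, where the results are 4 and 8.
score: aux becomes 3; next tot becomes 0; next (!(((9 * -6) * (tot * tot)) <= (c * a))) evaluates to true; next aux becomes -4; next final value 4
score_new: aux becomes 3; next tot becomes 0; next (!((a * c) >= ((9 * -6) * (tot * tot)))) evaluates to true; next aux becomes -8; next final value 8
verdict: not equivalent; witness: a=-3, b=0, c=1


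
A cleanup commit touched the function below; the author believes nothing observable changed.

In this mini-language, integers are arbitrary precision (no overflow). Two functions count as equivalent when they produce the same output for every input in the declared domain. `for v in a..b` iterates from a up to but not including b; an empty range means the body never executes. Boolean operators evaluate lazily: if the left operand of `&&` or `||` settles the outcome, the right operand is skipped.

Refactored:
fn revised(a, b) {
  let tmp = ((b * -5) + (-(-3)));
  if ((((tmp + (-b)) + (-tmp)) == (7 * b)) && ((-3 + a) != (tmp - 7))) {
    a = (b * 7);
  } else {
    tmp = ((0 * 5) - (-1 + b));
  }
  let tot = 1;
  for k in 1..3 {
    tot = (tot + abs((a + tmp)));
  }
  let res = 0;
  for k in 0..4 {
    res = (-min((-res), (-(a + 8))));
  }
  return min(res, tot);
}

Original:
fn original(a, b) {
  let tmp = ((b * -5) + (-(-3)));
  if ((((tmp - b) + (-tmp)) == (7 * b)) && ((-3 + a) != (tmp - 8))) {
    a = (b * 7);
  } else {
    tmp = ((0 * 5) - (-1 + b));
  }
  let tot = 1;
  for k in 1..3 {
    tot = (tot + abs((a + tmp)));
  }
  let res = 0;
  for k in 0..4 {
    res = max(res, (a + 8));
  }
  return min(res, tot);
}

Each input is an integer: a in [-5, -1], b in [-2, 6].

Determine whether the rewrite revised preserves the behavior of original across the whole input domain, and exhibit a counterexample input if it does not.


Not equivalent: a=-2, b=0 separates them (3 vs 7).
original: tmp := 3 | ((((tmp - b) + (-tmp)) == (7 * b)) && ((-3 + a) != (tmp - 8))): false | tmp := 1 | tot := 1 | iter k=1: | tot := 2 | iter k=2: | tot := 3 | res := 0 | iter k=0: | res := 6 | iter k=1: | res := 6 | iter k=2: | res := 6 | iter k=3: | res := 6 | result 3
revised: tmp := 3 | ((((tmp + (-b)) + (-tmp)) == (7 * b)) && ((-3 + a) != (tmp - 7))): true | a := 0 | tot := 1 | iter k=1: | tot := 4 | iter k=2: | tot := 7 | res := 0 | iter k=0: | res := 8 | iter k=1: | res := 8 | iter k=2: | res := 8 | iter k=3: | res := 8 | result 7
verdict: not equivalent; witness: a=-2, b=0


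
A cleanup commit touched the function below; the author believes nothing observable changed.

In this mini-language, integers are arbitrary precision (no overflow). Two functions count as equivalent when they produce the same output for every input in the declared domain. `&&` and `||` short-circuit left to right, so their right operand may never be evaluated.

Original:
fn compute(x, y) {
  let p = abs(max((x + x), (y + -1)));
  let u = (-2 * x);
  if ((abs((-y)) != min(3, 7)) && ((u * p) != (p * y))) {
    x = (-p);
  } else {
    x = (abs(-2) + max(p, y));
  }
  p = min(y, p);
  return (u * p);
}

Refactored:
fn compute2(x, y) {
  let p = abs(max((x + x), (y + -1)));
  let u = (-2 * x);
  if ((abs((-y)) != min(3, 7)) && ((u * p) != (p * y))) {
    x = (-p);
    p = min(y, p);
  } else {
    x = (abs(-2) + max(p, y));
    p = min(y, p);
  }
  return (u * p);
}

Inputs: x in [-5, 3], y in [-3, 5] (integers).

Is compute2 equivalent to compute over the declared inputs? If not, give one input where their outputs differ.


Comparing the listings, the differences include: min/max/abs usage differs, statement counts differ.
Spot check at x=0, y=4 — compute: p := 3 | u := 0 | ((abs((-y)) != min(3, 7)) && ((u * p) != (p * y))): true | x := -3 | p := 3 | result 0. compute2: p := 3 | u := 0 | ((abs((-y)) != min(3, 7)) && ((u * p) != (p * y))): true | x := -3 | p := 3 | result 0. Both give 0.
An exhaustive pass over the 81 declared inputs shows identical outputs.
verdict: equivalent


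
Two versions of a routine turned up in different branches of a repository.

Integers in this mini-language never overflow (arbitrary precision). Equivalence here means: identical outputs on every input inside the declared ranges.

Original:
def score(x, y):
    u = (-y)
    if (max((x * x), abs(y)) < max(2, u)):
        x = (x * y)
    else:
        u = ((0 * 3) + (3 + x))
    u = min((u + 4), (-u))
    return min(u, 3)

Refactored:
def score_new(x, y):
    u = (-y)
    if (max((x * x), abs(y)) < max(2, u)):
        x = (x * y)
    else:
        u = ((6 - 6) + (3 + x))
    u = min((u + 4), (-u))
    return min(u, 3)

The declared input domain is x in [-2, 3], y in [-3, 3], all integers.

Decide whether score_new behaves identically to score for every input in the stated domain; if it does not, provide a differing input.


Behavior is preserved: although arithmetic usage differs; constant usage differs, the outputs never diverge.
One worked example (x=2, y=1) — score: u=-1, then (max((x * x), abs(y)) < max(2, u)) is false, then u=5, then u=-5, then returns -5; score_new: u=-1, then (max((x * x), abs(y)) < max(2, u)) is false, then u=5, then u=-5, then returns -5; agreement on -5.
Every one of the 42 inputs gives matching results.
verdict: equivalent


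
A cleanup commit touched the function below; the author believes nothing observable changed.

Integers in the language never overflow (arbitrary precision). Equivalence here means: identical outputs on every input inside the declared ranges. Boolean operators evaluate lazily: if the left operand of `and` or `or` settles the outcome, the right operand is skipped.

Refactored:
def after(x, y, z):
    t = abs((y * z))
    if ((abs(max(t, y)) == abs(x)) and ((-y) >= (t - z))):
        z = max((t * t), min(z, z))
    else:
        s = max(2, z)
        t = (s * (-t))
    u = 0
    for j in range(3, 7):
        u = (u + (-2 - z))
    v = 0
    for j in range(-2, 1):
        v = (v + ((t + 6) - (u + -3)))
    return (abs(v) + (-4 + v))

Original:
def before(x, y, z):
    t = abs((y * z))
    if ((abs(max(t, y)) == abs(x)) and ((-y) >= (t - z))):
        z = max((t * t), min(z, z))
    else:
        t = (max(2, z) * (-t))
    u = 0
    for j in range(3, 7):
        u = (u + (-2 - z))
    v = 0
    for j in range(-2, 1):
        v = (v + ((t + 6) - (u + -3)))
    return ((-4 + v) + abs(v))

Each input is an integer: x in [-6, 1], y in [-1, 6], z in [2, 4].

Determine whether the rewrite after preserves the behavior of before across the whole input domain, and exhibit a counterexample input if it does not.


This is a faithful refactor — statement counts differ; local variable names differ, but the computed results match everywhere.
One worked example (x=1, y=6, z=2) — before: t = 12; ((abs(max(t, y)) == abs(x)) and ((-y) >= (t - z))) -> false; t = -24; u = 0; [j=3]; u = -4; [j=4]; u = -8; [j=5]; u = -12; [j=6]; u = -16; v = 0; [j=-2]; v = 1; [j=-1]; v = 2; [j=0]; v = 3; return 2; after: t = 12; ((abs(max(t, y)) == abs(x)) and ((-y) >= (t - z))) -> false; s = 2; t = -24; u = 0; [j=3]; u = -4; [j=4]; u = -8; [j=5]; u = -12; [j=6]; u = -16; v = 0; [j=-2]; v = 1; [j=-1]; v = 2; [j=0]; v = 3; return 2; agreement on 2.
An exhaustive pass over the 192 declared inputs shows identical outputs.
verdict: equivalent


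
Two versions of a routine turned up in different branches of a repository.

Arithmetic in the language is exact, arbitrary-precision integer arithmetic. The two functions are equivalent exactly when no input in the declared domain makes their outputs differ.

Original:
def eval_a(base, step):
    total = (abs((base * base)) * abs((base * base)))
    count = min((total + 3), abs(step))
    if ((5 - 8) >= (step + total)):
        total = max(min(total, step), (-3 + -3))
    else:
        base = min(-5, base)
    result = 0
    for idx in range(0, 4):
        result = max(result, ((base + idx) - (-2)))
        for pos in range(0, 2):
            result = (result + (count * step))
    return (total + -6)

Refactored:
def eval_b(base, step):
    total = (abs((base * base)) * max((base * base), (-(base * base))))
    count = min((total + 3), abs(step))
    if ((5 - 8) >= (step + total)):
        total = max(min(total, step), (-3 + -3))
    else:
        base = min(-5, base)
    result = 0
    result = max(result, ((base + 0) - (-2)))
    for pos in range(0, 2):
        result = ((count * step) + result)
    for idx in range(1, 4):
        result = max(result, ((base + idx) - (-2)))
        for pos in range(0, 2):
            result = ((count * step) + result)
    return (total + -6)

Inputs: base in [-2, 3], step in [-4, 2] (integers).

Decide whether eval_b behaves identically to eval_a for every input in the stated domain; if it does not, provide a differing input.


The two versions differ — the changes include statement counts differ; also constant usage differs; also loop structure differs; also arithmetic usage differs; also min/max/abs usage differs.
Spot check at base=-1, step=-3 — eval_a: total := 1 | count := 3 | ((5 - 8) >= (step + total)): false | base := -5 | result := 0 | iter idx=0: | result := 0 | iter pos=0: | result := -9 | iter pos=1: | result := -18 | iter idx=1: | result := -2 | iter pos=0: | result := -11 | iter pos=1: | result := -20 | iter idx=2: | result := -1 | iter pos=0: | result := -10 | iter pos=1: | result := -19 | iter idx=3: | result := 0 | iter pos=0: | result := -9 | iter pos=1: | result := -18 | result -5. eval_b: total := 1 | count := 3 | ((5 - 8) >= (step + total)): false | base := -5 | result := 0 | result := 0 | iter pos=0: | result := -9 | iter pos=1: | result := -18 | iter idx=1: | result := -2 | iter pos=0: | result := -11 | iter pos=1: | result := -20 | iter idx=2: | result := -1 | iter pos=0: | result := -10 | iter pos=1: | result := -19 | iter idx=3: | result := 0 | iter pos=0: | result := -9 | iter pos=1: | result := -18 | result -5. Both give -5.
Across all 42 domain points the two functions coincide.
verdict: equivalent


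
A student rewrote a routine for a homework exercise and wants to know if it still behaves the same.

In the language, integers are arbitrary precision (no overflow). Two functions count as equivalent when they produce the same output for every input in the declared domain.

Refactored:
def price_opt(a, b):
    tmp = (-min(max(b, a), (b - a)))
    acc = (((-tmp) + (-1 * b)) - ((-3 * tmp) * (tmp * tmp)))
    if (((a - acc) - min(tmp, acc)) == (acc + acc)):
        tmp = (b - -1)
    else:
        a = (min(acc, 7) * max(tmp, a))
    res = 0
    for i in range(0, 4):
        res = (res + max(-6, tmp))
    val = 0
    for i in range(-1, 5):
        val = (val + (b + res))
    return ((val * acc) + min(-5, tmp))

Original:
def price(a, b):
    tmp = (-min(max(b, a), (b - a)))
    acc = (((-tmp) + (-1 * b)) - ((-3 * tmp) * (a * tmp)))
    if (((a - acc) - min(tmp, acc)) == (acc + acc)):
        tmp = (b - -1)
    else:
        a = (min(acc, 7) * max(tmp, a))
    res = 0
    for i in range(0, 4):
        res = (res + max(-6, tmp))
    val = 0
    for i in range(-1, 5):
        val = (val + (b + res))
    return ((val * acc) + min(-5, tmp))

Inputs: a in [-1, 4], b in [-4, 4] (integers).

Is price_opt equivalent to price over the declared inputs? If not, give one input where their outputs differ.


a=-1, b=-4 yields -1253 from price but 3931 from price_opt.
verdict: not equivalent; witness: a=-1, b=-4


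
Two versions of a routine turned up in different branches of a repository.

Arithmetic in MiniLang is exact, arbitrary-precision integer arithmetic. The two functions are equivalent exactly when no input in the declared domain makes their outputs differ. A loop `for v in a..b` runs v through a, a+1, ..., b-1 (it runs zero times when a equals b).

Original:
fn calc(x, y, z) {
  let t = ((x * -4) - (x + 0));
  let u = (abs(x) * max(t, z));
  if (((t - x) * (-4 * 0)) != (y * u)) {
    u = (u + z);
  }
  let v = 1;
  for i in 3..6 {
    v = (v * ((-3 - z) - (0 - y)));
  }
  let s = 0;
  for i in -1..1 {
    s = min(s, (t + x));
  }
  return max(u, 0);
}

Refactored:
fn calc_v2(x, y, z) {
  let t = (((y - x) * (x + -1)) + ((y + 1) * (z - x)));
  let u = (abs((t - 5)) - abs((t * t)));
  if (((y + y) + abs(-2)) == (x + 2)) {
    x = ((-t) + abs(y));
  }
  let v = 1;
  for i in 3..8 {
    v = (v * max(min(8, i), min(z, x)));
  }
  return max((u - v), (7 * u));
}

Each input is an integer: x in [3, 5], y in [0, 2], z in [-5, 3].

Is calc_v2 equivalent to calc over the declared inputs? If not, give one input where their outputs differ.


There is a counterexample at x=3, y=0, z=-5: 0 on one side, -1239 on the other.
calc: t=-15, then u=-15, then (((t - x) * (-4 * 0)) != (y * u)) is false, then v=1, then (i=3), then v=2, then (i=4), then v=4, then (i=5), then v=8, then s=0, then (i=-1), then s=-12, then (i=0), then s=-12, then returns 0
calc_v2: t=-14, then u=-177, then (((y + y) + abs(-2)) == (x + 2)) is false, then v=1, then (i=3), then v=3, then (i=4), then v=12, then (i=5), then v=60, then (i=6), then v=360, then (i=7), then v=2520, then returns -1239
verdict: not equivalent; witness: x=3, y=0, z=-5


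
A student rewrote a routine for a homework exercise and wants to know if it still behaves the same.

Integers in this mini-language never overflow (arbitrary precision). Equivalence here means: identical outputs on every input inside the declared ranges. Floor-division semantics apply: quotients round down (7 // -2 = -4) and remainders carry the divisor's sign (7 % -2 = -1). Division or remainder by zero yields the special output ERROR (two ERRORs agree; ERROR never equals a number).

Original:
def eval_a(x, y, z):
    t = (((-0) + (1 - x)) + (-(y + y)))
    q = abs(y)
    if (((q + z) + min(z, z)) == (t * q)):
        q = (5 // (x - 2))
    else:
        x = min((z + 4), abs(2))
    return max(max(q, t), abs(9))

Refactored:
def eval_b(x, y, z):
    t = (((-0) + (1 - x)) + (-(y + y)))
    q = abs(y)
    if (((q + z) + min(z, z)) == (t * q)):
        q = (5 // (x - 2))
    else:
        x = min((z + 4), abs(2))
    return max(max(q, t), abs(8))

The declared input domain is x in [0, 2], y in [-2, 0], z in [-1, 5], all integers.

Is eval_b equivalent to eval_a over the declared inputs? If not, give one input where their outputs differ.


Run the pair on x=0, y=-2, z=-1.
eval_a: t := 5 | q := 2 | (((q + z) + min(z, z)) == (t * q)): false | x := 2 | result 9
eval_b: t := 5 | q := 2 | (((q + z) + min(z, z)) == (t * q)): false | x := 2 | result 8
9 against 8: the behavior changed.
verdict: not equivalent; witness: x=0, y=-2, z=-1


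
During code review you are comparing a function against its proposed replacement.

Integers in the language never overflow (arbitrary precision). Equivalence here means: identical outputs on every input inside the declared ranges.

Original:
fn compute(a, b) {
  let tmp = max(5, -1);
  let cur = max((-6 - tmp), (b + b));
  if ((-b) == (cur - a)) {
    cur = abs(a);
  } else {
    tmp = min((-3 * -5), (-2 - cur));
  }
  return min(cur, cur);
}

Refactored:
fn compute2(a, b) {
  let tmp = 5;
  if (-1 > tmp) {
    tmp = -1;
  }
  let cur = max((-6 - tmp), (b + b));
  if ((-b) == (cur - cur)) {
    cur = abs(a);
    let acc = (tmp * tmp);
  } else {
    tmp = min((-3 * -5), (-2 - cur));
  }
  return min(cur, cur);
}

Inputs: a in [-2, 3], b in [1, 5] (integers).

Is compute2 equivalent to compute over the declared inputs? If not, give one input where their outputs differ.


Take a=3, b=1.
compute: tmp := 5 | cur := 2 | ((-b) == (cur - a)): true | cur := 3 | result 3
compute2: tmp := 5 | (-1 > tmp): false | cur := 2 | ((-b) == (cur - cur)): false | tmp := -4 | result 2
3 != 2, so the rewrite changes behavior.
verdict: not equivalent; witness: a=3, b=1


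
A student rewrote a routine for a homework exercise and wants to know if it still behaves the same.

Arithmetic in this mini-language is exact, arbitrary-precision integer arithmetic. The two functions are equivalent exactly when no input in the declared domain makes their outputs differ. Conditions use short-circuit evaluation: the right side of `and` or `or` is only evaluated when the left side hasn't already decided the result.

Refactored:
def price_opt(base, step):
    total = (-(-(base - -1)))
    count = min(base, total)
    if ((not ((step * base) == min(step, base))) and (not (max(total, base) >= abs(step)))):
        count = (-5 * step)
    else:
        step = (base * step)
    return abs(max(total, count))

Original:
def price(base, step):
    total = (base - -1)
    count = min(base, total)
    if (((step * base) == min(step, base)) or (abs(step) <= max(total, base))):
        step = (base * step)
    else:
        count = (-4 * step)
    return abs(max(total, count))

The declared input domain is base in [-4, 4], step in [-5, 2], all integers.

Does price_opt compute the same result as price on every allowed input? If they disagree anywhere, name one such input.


Not equivalent: base=-4, step=-5 separates them (20 vs 25).
price: total = -3; count = -4; (((step * base) == min(step, base)) or (abs(step) <= max(total, base))) -> false; count = 20; return 20
price_opt: total = -3; count = -4; ((not ((step * base) == min(step, base))) and (not (max(total, base) >= abs(step)))) -> true; count = 25; return 25
verdict: not equivalent; witness: base=-4, step=-5


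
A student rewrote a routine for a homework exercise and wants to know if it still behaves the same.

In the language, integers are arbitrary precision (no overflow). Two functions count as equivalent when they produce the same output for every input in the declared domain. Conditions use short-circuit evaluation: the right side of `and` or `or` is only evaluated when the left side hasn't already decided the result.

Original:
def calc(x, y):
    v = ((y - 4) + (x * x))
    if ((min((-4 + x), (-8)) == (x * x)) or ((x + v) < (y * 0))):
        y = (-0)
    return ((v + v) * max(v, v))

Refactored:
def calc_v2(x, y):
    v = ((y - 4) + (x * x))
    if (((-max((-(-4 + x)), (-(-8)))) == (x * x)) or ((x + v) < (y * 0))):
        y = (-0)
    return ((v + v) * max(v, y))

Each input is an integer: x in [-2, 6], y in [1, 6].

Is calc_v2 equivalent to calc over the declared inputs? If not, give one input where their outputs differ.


These are not equivalent — on x=-1, y=1 the outputs split (8 vs 0).
calc: v becomes -2; next ((min((-4 + x), (-8)) == (x * x)) or ((x + v) < (y * 0))) evaluates to true; next y becomes 0; next final value 8
calc_v2: v becomes -2; next (((-max((-(-4 + x)), (-(-8)))) == (x * x)) or ((x + v) < (y * 0))) evaluates to true; next y becomes 0; next final value 0
verdict: not equivalent; witness: x=-1, y=1


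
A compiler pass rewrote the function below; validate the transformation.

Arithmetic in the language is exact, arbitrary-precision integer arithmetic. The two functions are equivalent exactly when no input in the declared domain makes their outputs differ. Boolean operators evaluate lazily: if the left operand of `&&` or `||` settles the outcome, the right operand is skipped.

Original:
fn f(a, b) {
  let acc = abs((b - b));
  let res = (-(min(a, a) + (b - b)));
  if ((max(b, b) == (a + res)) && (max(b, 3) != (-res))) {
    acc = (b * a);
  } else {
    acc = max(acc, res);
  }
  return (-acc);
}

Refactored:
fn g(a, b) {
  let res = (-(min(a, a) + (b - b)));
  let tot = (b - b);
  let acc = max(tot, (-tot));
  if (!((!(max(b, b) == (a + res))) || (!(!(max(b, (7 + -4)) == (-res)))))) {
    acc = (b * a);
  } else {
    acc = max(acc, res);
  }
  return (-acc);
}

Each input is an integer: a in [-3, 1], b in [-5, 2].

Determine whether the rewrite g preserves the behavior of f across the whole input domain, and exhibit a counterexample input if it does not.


Comparing the listings, the differences include: statement counts differ, comparison usage differs, local variable names differ, arithmetic usage differs, constant usage differs, boolean connective usage differs, min/max/abs usage differs.
Spot check at a=-2, b=1 — f: acc=0, then res=2, then ((max(b, b) == (a + res)) && (max(b, 3) != (-res))) is false, then acc=2, then returns -2. g: res=2, then tot=0, then acc=0, then (!((!(max(b, b) == (a + res))) || (!(!(max(b, (7 + -4)) == (-res)))))) is false, then acc=2, then returns -2. Both give -2.
An exhaustive pass over the 40 declared inputs shows identical outputs.
verdict: equivalent


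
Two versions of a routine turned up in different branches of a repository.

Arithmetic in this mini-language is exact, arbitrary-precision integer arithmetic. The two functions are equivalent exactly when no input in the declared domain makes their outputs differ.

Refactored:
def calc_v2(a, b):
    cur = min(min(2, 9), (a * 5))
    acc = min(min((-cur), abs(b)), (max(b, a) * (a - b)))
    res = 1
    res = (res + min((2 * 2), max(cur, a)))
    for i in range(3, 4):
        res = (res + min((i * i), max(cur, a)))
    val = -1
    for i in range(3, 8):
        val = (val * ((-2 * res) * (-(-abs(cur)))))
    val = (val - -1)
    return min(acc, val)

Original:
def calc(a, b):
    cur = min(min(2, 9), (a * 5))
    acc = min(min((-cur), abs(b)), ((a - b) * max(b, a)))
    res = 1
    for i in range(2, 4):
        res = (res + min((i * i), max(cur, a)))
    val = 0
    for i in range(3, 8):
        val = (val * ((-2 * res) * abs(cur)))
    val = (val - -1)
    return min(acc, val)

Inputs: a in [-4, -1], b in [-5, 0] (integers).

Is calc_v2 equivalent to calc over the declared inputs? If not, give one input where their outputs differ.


a=-4, b=-5 yields -4 from calc but -1721036799999 from calc_v2.
verdict: not equivalent; witness: a=-4, b=-5


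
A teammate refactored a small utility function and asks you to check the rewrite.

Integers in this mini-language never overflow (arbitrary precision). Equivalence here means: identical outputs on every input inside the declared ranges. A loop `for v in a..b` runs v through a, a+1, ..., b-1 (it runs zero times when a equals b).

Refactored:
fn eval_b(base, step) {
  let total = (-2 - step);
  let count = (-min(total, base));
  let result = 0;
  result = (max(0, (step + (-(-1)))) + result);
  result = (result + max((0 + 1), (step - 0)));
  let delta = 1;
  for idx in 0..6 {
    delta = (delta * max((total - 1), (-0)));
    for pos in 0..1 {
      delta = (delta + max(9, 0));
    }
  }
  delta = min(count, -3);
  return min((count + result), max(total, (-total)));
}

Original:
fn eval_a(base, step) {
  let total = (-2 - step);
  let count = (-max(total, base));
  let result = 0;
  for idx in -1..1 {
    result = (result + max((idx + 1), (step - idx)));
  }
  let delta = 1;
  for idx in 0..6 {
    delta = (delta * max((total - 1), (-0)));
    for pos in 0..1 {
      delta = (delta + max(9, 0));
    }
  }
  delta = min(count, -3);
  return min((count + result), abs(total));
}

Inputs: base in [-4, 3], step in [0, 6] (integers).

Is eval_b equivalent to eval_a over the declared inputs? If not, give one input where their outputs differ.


Run the pair on base=1, step=0.
eval_a: total = -2; count = -1; result = 0; [idx=-1]; result = 1; [idx=0]; result = 2; delta = 1; [idx=0]; delta = 0; [pos=0]; delta = 9; [idx=1]; delta = 0; [pos=0]; delta = 9; [idx=2]; delta = 0; [pos=0]; delta = 9; [idx=3]; delta = 0; [pos=0]; delta = 9; [idx=4]; delta = 0; [pos=0]; delta = 9; [idx=5]; delta = 0; [pos=0]; delta = 9; delta = -3; return 1
eval_b: total = -2; count = 2; result = 0; result = 1; result = 2; delta = 1; [idx=0]; delta = 0; [pos=0]; delta = 9; [idx=1]; delta = 0; [pos=0]; delta = 9; [idx=2]; delta = 0; [pos=0]; delta = 9; [idx=3]; delta = 0; [pos=0]; delta = 9; [idx=4]; delta = 0; [pos=0]; delta = 9; [idx=5]; delta = 0; [pos=0]; delta = 9; delta = -3; return 2
1 vs 2 — the two versions disagree here.
verdict: not equivalent; witness: base=1, step=0


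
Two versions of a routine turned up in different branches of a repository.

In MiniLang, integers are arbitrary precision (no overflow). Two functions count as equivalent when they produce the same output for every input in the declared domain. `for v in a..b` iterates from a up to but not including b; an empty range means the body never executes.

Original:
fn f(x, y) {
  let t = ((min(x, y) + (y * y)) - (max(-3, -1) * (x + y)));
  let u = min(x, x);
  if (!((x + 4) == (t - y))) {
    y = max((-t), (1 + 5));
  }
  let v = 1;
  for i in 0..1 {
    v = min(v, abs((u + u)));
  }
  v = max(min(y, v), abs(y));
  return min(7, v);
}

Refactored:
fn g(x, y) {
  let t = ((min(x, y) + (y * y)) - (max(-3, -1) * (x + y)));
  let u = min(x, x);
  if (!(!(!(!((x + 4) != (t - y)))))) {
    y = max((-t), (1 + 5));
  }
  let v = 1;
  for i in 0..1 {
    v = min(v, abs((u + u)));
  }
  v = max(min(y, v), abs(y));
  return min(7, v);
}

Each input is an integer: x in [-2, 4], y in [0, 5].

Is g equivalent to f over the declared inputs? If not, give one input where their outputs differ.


Changes here: comparison usage differs, boolean connective usage differs; the full 42-point sweep finds no disagreement.
verdict: equivalent


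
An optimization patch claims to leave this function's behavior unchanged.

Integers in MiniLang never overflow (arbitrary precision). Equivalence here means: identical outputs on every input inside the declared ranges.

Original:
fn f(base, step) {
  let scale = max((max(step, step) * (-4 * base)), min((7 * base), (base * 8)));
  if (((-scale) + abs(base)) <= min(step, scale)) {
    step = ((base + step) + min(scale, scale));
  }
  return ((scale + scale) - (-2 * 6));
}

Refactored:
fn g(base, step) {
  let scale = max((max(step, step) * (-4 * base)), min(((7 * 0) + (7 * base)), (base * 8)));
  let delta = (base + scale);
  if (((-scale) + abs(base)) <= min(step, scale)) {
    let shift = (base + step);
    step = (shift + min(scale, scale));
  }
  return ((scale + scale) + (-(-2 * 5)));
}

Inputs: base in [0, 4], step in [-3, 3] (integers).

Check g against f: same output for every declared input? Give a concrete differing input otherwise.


At base=0, step=-3: f gives 12, g gives 10.
verdict: not equivalent; witness: base=0, step=-3
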